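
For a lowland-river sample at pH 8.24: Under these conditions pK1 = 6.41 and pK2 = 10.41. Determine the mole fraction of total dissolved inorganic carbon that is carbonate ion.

α₂ = 0.00662

α₂ = 1 / (1 + [H⁺]/K2 + [H⁺]²/(K1K2)) = 1 / (1 + 10^+2.17 + 10^+0.34)
   = 1 / (1 + 147.91 + 2.1878) = 1/151.10 = 0.006618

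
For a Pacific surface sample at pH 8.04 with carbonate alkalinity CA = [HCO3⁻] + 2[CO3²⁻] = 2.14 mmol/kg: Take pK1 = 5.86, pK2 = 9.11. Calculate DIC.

DIC = 2.00 mmol/kg

CA = [HCO3⁻] + 2[CO3²⁻] = (α₁ + 2α₂)·DIC
At pH 8.04: [H⁺]/K1 = 10^-2.18 = 0.0066069, K2/[H⁺] = 10^-1.07 = 0.085114
α₁ = 1/(1 + 0.0066069 + 0.085114) = 1/1.0917 = 0.9160; α₂ = α₁·K2/[H⁺] = 0.07796
α₁ + 2α₂ = 1.0719
DIC = CA / (α₁ + 2α₂) = 2.14 / 1.0719 = 2.00 mmol/kg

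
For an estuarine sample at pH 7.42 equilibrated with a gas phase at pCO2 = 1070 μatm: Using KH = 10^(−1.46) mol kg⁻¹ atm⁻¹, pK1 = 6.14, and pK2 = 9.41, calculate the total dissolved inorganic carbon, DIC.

DIC = 0.751 mmol/kg

[CO2*] = KH · pCO2 = 10^(−1.46) × 1070×10^-6 = 3.710×10^-5 mol/kg
α₀ = 1/(1 + K1/[H⁺] + K1K2/[H⁺]²) = 1/(1 + 10^+1.28 + 10^-0.71) = 0.04938
DIC = [CO2*]/α₀ = 3.710×10^-5 / 0.04938 = 0.751 mmol/kg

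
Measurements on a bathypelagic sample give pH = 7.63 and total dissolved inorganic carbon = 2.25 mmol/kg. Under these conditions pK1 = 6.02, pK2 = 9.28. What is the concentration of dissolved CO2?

[CO2*] = 0.0528 mmol/kg

α₀ = 1 / (1 + K1/[H⁺] + K1K2/[H⁺]²) = 1 / (1 + 10^+1.61 + 10^-0.04)
   = 1 / (1 + 40.738 + 0.91201) = 1/42.650 = 0.02345
[CO2*] = α₀ × DIC = 0.02345 × 2.25 = 0.0528 mmol/kg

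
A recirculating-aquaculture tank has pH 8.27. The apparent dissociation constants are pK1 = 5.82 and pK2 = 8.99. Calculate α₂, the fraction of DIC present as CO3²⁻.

α₂ = 0.160

α₂ = 1 / (1 + [H⁺]/K2 + [H⁺]²/(K1K2)) = 1 / (1 + 10^+0.72 + 10^-1.73)
   = 1 / (1 + 5.2481 + 0.018621) = 1/6.2667 = 0.1596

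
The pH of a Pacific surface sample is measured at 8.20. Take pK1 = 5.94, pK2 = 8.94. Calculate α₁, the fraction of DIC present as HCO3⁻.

α₁ = 1 / (1 + [H⁺]/K1 + K2/[H⁺]) = 1 / (1 + 10^-2.26 + 10^-0.74)
   = 1 / (1 + 0.0054954 + 0.18197) = 1/1.1875 = 0.8421

α₁ = 0.842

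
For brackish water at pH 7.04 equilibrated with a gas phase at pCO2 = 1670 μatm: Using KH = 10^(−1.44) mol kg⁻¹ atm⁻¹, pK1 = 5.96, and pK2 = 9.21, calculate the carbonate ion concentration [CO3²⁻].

[CO2*] = KH · pCO2 = 10^(−1.44) × 1670×10^-6 = 6.063×10^-5 mol/kg
α₀ = 1/(1 + K1/[H⁺] + K1K2/[H⁺]²) = 1/(1 + 10^+1.08 + 10^-1.09) = 0.07631
DIC = [CO2*]/α₀ = 6.063×10^-5 / 0.07631 = 0.7945 mmol/kg
[CO3²⁻] = α₂·DIC; α₂ = 0.006203, so [CO3²⁻] = 0.006203 × 0.7945 = 0.00493 mmol/kg = 4.93 μmol/kg

[CO3²⁻] = 4.93 μmol/kg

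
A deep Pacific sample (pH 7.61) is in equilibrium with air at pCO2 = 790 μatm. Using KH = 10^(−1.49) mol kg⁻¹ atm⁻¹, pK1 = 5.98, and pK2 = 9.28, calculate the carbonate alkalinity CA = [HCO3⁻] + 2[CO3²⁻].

CA = 1.14 mmol/kg

[CO2*] = KH · pCO2 = 10^(−1.49) × 790×10^-6 = 2.556×10^-5 mol/kg
α₀ = 1/(1 + K1/[H⁺] + K1K2/[H⁺]²) = 1/(1 + 10^+1.63 + 10^-0.04) = 0.02244
DIC = [CO2*]/α₀ = 2.556×10^-5 / 0.02244 = 1.139 mmol/kg
CA = (α₁ + 2α₂)·DIC = (0.9571 + 2×0.02046) × 1.139 = 1.14 mmol/kg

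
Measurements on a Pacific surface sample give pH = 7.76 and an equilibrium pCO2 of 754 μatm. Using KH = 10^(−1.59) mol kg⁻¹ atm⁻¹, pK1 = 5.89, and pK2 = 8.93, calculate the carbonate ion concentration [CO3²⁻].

[CO2*] = KH · pCO2 = 10^(−1.59) × 754×10^-6 = 1.938×10^-5 mol/kg
α₀ = 1/(1 + K1/[H⁺] + K1K2/[H⁺]²) = 1/(1 + 10^+1.87 + 10^+0.70) = 0.01248
DIC = [CO2*]/α₀ = 1.938×10^-5 / 0.01248 = 1.553 mmol/kg
[CO3²⁻] = α₂·DIC; α₂ = 0.06254, so [CO3²⁻] = 0.06254 × 1.553 = 0.0971 mmol/kg

[CO3²⁻] = 0.0971 mmol/kg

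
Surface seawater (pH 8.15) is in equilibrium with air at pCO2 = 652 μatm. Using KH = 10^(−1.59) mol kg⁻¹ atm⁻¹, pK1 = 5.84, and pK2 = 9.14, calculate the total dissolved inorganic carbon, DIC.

[CO2*] = KH · pCO2 = 10^(−1.59) × 652×10^-6 = 1.676×10^-5 mol/kg
α₀ = 1/(1 + K1/[H⁺] + K1K2/[H⁺]²) = 1/(1 + 10^+2.31 + 10^+1.32) = 0.004423
DIC = [CO2*]/α₀ = 1.676×10^-5 / 0.004423 = 3.79 mmol/kg

DIC = 3.79 mmol/kg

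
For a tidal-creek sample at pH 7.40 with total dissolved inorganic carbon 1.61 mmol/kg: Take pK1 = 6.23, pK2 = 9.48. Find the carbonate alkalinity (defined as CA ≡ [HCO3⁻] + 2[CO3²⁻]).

CA = [HCO3⁻] + 2[CO3²⁻] = (α₁ + 2α₂)·DIC
At pH 7.40: [H⁺]/K1 = 10^-1.17 = 0.067608, K2/[H⁺] = 10^-2.08 = 0.0083176
α₁ = 1/(1 + 0.067608 + 0.0083176) = 1/1.0759 = 0.9294; α₂ = α₁·K2/[H⁺] = 0.007731
α₁ + 2α₂ = 0.9449
CA = 0.9449 × 1.61 = 1.52 mmol/kg

CA = 1.52 mmol/kg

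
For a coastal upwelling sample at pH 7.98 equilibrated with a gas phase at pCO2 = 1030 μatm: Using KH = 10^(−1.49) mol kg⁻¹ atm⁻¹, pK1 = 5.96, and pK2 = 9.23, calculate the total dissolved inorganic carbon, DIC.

[CO2*] = KH · pCO2 = 10^(−1.49) × 1030×10^-6 = 3.333×10^-5 mol/kg
α₀ = 1/(1 + K1/[H⁺] + K1K2/[H⁺]²) = 1/(1 + 10^+2.02 + 10^+0.77) = 0.008960
DIC = [CO2*]/α₀ = 3.333×10^-5 / 0.008960 = 3.72 mmol/kg

DIC = 3.72 mmol/kg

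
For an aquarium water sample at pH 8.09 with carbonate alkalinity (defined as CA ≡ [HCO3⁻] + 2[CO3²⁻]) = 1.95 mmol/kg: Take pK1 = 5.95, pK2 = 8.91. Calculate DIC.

DIC = 1.73 mmol/kg

CA = [HCO3⁻] + 2[CO3²⁻] = (α₁ + 2α₂)·DIC
At pH 8.09: [H⁺]/K1 = 10^-2.14 = 0.0072444, K2/[H⁺] = 10^-0.82 = 0.15136
α₁ = 1/(1 + 0.0072444 + 0.15136) = 1/1.1586 = 0.8631; α₂ = α₁·K2/[H⁺] = 0.1306
α₁ + 2α₂ = 1.1244
DIC = CA / (α₁ + 2α₂) = 1.95 / 1.1244 = 1.73 mmol/kg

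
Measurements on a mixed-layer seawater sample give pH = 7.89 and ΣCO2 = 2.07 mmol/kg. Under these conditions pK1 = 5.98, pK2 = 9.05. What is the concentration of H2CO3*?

[CO2*] = 0.0235 mmol/kg

α₀ = 1 / (1 + K1/[H⁺] + K1K2/[H⁺]²) = 1 / (1 + 10^+1.91 + 10^+0.75)
   = 1 / (1 + 81.283 + 5.6234) = 1/87.906 = 0.01138
[CO2*] = α₀ × DIC = 0.01138 × 2.07 = 0.0235 mmol/kg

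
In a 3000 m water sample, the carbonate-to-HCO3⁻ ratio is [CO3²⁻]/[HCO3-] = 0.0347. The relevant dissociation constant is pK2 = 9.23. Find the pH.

From K2 = [H⁺][CO3²⁻]/[HCO3-]:  pH = pK2 + log₁₀([CO3²⁻]/[HCO3-])
log₁₀(0.0347) = -1.460
pH = 9.23 + (-1.460) = 7.77

pH = 7.77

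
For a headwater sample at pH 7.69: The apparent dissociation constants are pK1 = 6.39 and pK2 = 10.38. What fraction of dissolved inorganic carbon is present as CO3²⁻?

α₂ = 1 / (1 + [H⁺]/K2 + [H⁺]²/(K1K2)) = 1 / (1 + 10^+2.69 + 10^+1.39)
   = 1 / (1 + 489.78 + 24.547) = 1/515.33 = 0.001941

α₂ = 0.00194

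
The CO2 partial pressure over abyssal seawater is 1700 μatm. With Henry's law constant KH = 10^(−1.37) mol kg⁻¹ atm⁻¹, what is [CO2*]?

KH = 10^(−1.37) = 4.266×10^-2 mol kg⁻¹ atm⁻¹
[CO2*] = KH · pCO2 = 4.266×10^-2 × 1700×10^-6 atm = 7.25×10^-5 mol/kg

[CO2*] = 72.5 μmol/kg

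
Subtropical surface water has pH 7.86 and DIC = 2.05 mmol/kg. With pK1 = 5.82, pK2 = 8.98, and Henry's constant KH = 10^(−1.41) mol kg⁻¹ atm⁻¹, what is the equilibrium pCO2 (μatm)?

α₀ = 1 / (1 + K1/[H⁺] + K1K2/[H⁺]²) = 1 / (1 + 10^+2.04 + 10^+0.92)
   = 1 / (1 + 109.65 + 8.3176) = 1/118.97 = 0.008406
[CO2*] = α₀ × DIC = 0.008406 × 2.05 = 0.01723 mmol/kg = 17.23 μmol/kg
pCO2 = [CO2*]/KH = 1.723×10^-5 / 3.890×10^-2 = 443 μatm

pCO2 = 443 μatm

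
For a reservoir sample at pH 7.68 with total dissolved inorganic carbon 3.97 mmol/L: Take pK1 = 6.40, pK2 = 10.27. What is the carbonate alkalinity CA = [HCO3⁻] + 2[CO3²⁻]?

CA = 3.78 mmol/L

CA = [HCO3⁻] + 2[CO3²⁻] = (α₁ + 2α₂)·DIC
At pH 7.68: [H⁺]/K1 = 10^-1.28 = 0.052481, K2/[H⁺] = 10^-2.59 = 0.0025704
α₁ = 1/(1 + 0.052481 + 0.0025704) = 1/1.0551 = 0.9478; α₂ = α₁·K2/[H⁺] = 0.002436
α₁ + 2α₂ = 0.9527
CA = 0.9527 × 3.97 = 3.78 mmol/L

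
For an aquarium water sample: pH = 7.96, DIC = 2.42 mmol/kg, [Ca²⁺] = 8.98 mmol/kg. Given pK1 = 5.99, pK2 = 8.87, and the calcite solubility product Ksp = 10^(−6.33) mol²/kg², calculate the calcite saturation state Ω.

α₂ = 1 / (1 + [H⁺]/K2 + [H⁺]²/(K1K2)) = 1 / (1 + 10^+0.91 + 10^-1.06)
   = 1 / (1 + 8.1283 + 0.087096) = 1/9.2154 = 0.1085
[CO3²⁻] = α₂ × DIC = 0.1085 × 2.42 = 0.2626 mmol/kg
Ksp = 10^(−6.33) = 4.677×10^-7
Ω = [Ca²⁺][CO3²⁻]/Ksp = (8.98×10^-3)(2.626×10^-4) / 4.677×10^-7 = 5.04

Ω = 5.04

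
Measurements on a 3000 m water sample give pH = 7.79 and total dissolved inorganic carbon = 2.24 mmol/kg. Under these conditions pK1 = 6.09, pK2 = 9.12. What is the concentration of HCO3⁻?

[HCO3⁻] = 2.10 mmol/kg

α₁ = 1 / (1 + [H⁺]/K1 + K2/[H⁺]) = 1 / (1 + 10^-1.70 + 10^-1.33)
   = 1 / (1 + 0.019953 + 0.046774) = 1/1.0667 = 0.9374
[HCO3⁻] = α₁ × DIC = 0.9374 × 2.24 = 2.10 mmol/kg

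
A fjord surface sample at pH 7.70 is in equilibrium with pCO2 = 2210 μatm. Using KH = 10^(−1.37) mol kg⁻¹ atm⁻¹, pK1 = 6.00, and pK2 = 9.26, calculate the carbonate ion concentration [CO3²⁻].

[CO3²⁻] = 0.130 mmol/kg

[CO2*] = KH · pCO2 = 10^(−1.37) × 2210×10^-6 = 9.427×10^-5 mol/kg
α₀ = 1/(1 + K1/[H⁺] + K1K2/[H⁺]²) = 1/(1 + 10^+1.70 + 10^+0.14) = 0.01905
DIC = [CO2*]/α₀ = 9.427×10^-5 / 0.01905 = 4.949 mmol/kg
[CO3²⁻] = α₂·DIC; α₂ = 0.02629, so [CO3²⁻] = 0.02629 × 4.949 = 0.130 mmol/kg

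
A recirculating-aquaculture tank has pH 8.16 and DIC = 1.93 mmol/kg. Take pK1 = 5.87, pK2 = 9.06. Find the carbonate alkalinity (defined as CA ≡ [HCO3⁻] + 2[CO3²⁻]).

CA = 2.14 mmol/kg

CA = [HCO3⁻] + 2[CO3²⁻] = (α₁ + 2α₂)·DIC
At pH 8.16: [H⁺]/K1 = 10^-2.29 = 0.0051286, K2/[H⁺] = 10^-0.90 = 0.12589
α₁ = 1/(1 + 0.0051286 + 0.12589) = 1/1.1310 = 0.8842; α₂ = α₁·K2/[H⁺] = 0.1113
α₁ + 2α₂ = 1.1068
CA = 1.1068 × 1.93 = 2.14 mmol/kg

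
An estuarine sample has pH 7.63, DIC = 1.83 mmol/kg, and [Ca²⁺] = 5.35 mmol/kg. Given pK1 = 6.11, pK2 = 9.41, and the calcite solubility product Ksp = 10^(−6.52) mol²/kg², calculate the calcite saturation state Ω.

α₂ = 1 / (1 + [H⁺]/K2 + [H⁺]²/(K1K2)) = 1 / (1 + 10^+1.78 + 10^+0.26)
   = 1 / (1 + 60.256 + 1.8197) = 1/63.076 = 0.01585
[CO3²⁻] = α₂ × DIC = 0.01585 × 1.83 = 0.02901 mmol/kg
Ksp = 10^(−6.52) = 3.020×10^-7
Ω = [Ca²⁺][CO3²⁻]/Ksp = (5.35×10^-3)(2.901×10^-5) / 3.020×10^-7 = 0.514

Ω = 0.514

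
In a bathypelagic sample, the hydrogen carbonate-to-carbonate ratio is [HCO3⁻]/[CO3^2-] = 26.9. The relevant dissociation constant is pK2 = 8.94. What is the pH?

pH = 7.51

From K2 = [H⁺][CO3^2-]/[HCO3⁻]:  pH = pK2 − log₁₀([HCO3⁻]/[CO3^2-])
log₁₀(26.9) = +1.430
pH = 8.94 − (+1.430) = 7.51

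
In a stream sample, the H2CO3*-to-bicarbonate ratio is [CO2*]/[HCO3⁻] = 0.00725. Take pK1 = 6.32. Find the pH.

From K1 = [H⁺][HCO3⁻]/[CO2*]:  pH = pK1 − log₁₀([CO2*]/[HCO3⁻])
log₁₀(0.00725) = -2.140
pH = 6.32 − (-2.140) = 8.46

pH = 8.46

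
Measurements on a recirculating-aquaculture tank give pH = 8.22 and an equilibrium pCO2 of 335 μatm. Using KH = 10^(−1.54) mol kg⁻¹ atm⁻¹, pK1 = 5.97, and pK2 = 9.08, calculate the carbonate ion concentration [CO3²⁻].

[CO3²⁻] = 0.237 mmol/kg

[CO2*] = KH · pCO2 = 10^(−1.54) × 335×10^-6 = 9.662×10^-6 mol/kg
α₀ = 1/(1 + K1/[H⁺] + K1K2/[H⁺]²) = 1/(1 + 10^+2.25 + 10^+1.39) = 0.004917
DIC = [CO2*]/α₀ = 9.662×10^-6 / 0.004917 = 1.965 mmol/kg
[CO3²⁻] = α₂·DIC; α₂ = 0.1207, so [CO3²⁻] = 0.1207 × 1.965 = 0.237 mmol/kg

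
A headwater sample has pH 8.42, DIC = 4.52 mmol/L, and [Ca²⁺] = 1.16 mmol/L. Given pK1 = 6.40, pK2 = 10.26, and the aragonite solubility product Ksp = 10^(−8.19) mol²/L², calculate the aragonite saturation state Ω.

α₂ = 1 / (1 + [H⁺]/K2 + [H⁺]²/(K1K2)) = 1 / (1 + 10^+1.84 + 10^-0.18)
   = 1 / (1 + 69.183 + 0.66069) = 1/70.844 = 0.01412
[CO3²⁻] = α₂ × DIC = 0.01412 × 4.52 = 0.06380 mmol/L
Ksp = 10^(−8.19) = 6.457×10^-9
Ω = [Ca²⁺][CO3²⁻]/Ksp = (1.16×10^-3)(6.380×10^-5) / 6.457×10^-9 = 11.5

Ω = 11.5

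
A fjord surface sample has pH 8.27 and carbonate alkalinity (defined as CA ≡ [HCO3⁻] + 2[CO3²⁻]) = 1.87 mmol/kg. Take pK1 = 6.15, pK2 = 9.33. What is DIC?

DIC = 1.74 mmol/kg

CA = [HCO3⁻] + 2[CO3²⁻] = (α₁ + 2α₂)·DIC
At pH 8.27: [H⁺]/K1 = 10^-2.12 = 0.0075858, K2/[H⁺] = 10^-1.06 = 0.087096
α₁ = 1/(1 + 0.0075858 + 0.087096) = 1/1.0947 = 0.9135; α₂ = α₁·K2/[H⁺] = 0.07956
α₁ + 2α₂ = 1.0726
DIC = CA / (α₁ + 2α₂) = 1.87 / 1.0726 = 1.74 mmol/kg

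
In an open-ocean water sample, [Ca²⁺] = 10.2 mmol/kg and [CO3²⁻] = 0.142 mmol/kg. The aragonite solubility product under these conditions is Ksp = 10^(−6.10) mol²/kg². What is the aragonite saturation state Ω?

Ksp = 10^(−6.10) = 7.943×10^-7
Ω = [Ca²⁺][CO3²⁻]/Ksp = (10.2×10^-3)(0.142×10^-3) / 7.943×10^-7 = 1.82

Ω = 1.82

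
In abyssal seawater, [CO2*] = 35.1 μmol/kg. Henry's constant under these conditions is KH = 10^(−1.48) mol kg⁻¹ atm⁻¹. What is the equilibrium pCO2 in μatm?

KH = 10^(−1.48) = 3.311×10^-2 mol kg⁻¹ atm⁻¹
pCO2 = [CO2*]/KH = 35.1×10^-6 / 3.311×10^-2 = 1.06×10^-3 atm = 1060 μatm

pCO2 = 1060 μatm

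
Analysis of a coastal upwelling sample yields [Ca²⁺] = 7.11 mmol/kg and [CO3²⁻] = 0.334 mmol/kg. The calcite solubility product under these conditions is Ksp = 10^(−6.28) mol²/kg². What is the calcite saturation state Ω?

Ω = 4.52

Ksp = 10^(−6.28) = 5.248×10^-7
Ω = [Ca²⁺][CO3²⁻]/Ksp = (7.11×10^-3)(0.334×10^-3) / 5.248×10^-7 = 4.52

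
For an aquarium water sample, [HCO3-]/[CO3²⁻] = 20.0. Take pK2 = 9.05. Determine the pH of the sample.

From K2 = [H⁺][CO3²⁻]/[HCO3-]:  pH = pK2 − log₁₀([HCO3-]/[CO3²⁻])
log₁₀(20.0) = +1.301
pH = 9.05 − (+1.301) = 7.75

pH = 7.75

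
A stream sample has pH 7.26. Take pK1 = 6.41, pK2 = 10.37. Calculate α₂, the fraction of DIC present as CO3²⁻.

α₂ = 1 / (1 + [H⁺]/K2 + [H⁺]²/(K1K2)) = 1 / (1 + 10^+3.11 + 10^+2.26)
   = 1 / (1 + 1288.2 + 181.97) = 1/1471.2 = 0.0006797

α₂ = 0.000680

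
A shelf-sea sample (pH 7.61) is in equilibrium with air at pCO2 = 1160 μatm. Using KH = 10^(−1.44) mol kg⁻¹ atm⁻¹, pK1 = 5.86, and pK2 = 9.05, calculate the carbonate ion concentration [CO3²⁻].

[CO3²⁻] = 0.0860 mmol/kg

[CO2*] = KH · pCO2 = 10^(−1.44) × 1160×10^-6 = 4.212×10^-5 mol/kg
α₀ = 1/(1 + K1/[H⁺] + K1K2/[H⁺]²) = 1/(1 + 10^+1.75 + 10^+0.31) = 0.01687
DIC = [CO2*]/α₀ = 4.212×10^-5 / 0.01687 = 2.497 mmol/kg
[CO3²⁻] = α₂·DIC; α₂ = 0.03444, so [CO3²⁻] = 0.03444 × 2.497 = 0.0860 mmol/kg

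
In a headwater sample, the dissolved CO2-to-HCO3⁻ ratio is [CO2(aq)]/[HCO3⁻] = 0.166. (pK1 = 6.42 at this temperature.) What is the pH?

From K1 = [H⁺][HCO3⁻]/[CO2(aq)]:  pH = pK1 − log₁₀([CO2(aq)]/[HCO3⁻])
log₁₀(0.166) = -0.780
pH = 6.42 − (-0.780) = 7.20

pH = 7.20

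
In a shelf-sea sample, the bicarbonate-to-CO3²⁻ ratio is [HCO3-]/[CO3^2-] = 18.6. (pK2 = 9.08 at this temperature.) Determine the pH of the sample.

From K2 = [H⁺][CO3^2-]/[HCO3-]:  pH = pK2 − log₁₀([HCO3-]/[CO3^2-])
log₁₀(18.6) = +1.270
pH = 9.08 − (+1.270) = 7.81

pH = 7.81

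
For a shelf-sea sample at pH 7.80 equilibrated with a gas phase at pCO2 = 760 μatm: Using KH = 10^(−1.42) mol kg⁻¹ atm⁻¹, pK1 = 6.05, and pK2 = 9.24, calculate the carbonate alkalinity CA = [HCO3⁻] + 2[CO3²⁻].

[CO2*] = KH · pCO2 = 10^(−1.42) × 760×10^-6 = 2.889×10^-5 mol/kg
α₀ = 1/(1 + K1/[H⁺] + K1K2/[H⁺]²) = 1/(1 + 10^+1.75 + 10^+0.31) = 0.01687
DIC = [CO2*]/α₀ = 2.889×10^-5 / 0.01687 = 1.713 mmol/kg
CA = (α₁ + 2α₂)·DIC = (0.9487 + 2×0.03444) × 1.713 = 1.74 mmol/kg

CA = 1.74 mmol/kg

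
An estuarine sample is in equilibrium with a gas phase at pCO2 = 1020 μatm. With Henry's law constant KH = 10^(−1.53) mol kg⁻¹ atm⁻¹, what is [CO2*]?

KH = 10^(−1.53) = 2.951×10^-2 mol kg⁻¹ atm⁻¹
[CO2*] = KH · pCO2 = 2.951×10^-2 × 1020×10^-6 atm = 3.01×10^-5 mol/kg

[CO2*] = 30.1 μmol/kg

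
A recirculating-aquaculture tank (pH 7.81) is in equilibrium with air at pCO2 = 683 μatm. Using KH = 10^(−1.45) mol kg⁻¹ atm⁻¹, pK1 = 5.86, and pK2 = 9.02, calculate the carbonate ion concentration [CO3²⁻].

[CO2*] = KH · pCO2 = 10^(−1.45) × 683×10^-6 = 2.423×10^-5 mol/kg
α₀ = 1/(1 + K1/[H⁺] + K1K2/[H⁺]²) = 1/(1 + 10^+1.95 + 10^+0.74) = 0.01046
DIC = [CO2*]/α₀ = 2.423×10^-5 / 0.01046 = 2.317 mmol/kg
[CO3²⁻] = α₂·DIC; α₂ = 0.05747, so [CO3²⁻] = 0.05747 × 2.317 = 0.133 mmol/kg

[CO3²⁻] = 0.133 mmol/kg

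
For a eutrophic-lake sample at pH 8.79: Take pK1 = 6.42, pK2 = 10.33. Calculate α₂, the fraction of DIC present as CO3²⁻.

α₂ = 1 / (1 + [H⁺]/K2 + [H⁺]²/(K1K2)) = 1 / (1 + 10^+1.54 + 10^-0.83)
   = 1 / (1 + 34.674 + 0.14791) = 1/35.822 = 0.02792

α₂ = 0.0279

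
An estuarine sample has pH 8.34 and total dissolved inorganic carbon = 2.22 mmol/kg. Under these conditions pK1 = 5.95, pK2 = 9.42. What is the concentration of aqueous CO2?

α₀ = 1 / (1 + K1/[H⁺] + K1K2/[H⁺]²) = 1 / (1 + 10^+2.39 + 10^+1.31)
   = 1 / (1 + 245.47 + 20.417) = 1/266.89 = 0.003747
[CO2*] = α₀ × DIC = 0.003747 × 2.22 = 0.00832 mmol/kg = 8.32 μmol/kg

[CO2*] = 8.32 μmol/kg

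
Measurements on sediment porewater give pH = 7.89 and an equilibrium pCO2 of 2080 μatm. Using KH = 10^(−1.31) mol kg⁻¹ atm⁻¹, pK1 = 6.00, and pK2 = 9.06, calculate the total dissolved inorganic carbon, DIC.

DIC = 8.54 mmol/kg

[CO2*] = KH · pCO2 = 10^(−1.31) × 2080×10^-6 = 1.019×10^-4 mol/kg
α₀ = 1/(1 + K1/[H⁺] + K1K2/[H⁺]²) = 1/(1 + 10^+1.89 + 10^+0.72) = 0.01192
DIC = [CO2*]/α₀ = 1.019×10^-4 / 0.01192 = 8.54 mmol/kg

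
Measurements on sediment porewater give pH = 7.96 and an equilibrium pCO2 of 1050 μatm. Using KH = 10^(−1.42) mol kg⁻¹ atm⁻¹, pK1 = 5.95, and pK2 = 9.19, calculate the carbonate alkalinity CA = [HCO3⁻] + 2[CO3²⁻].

CA = 4.57 mmol/kg

[CO2*] = KH · pCO2 = 10^(−1.42) × 1050×10^-6 = 3.992×10^-5 mol/kg
α₀ = 1/(1 + K1/[H⁺] + K1K2/[H⁺]²) = 1/(1 + 10^+2.01 + 10^+0.78) = 0.009145
DIC = [CO2*]/α₀ = 3.992×10^-5 / 0.009145 = 4.365 mmol/kg
CA = (α₁ + 2α₂)·DIC = (0.9358 + 2×0.05510) × 4.365 = 4.57 mmol/kg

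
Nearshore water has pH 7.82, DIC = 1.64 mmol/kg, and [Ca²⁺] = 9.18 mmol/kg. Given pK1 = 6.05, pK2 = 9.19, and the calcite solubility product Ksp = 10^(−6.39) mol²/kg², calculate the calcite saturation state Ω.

Ω = 1.49

α₂ = 1 / (1 + [H⁺]/K2 + [H⁺]²/(K1K2)) = 1 / (1 + 10^+1.37 + 10^-0.40)
   = 1 / (1 + 23.442 + 0.39811) = 1/24.840 = 0.04026
[CO3²⁻] = α₂ × DIC = 0.04026 × 1.64 = 0.06602 mmol/kg
Ksp = 10^(−6.39) = 4.074×10^-7
Ω = [Ca²⁺][CO3²⁻]/Ksp = (9.18×10^-3)(6.602×10^-5) / 4.074×10^-7 = 1.49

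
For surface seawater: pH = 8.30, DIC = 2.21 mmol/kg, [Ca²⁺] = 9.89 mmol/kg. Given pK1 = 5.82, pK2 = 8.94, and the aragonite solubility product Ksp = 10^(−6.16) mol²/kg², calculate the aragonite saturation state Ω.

Ω = 5.87

α₂ = 1 / (1 + [H⁺]/K2 + [H⁺]²/(K1K2)) = 1 / (1 + 10^+0.64 + 10^-1.84)
   = 1 / (1 + 4.3652 + 0.014454) = 1/5.3796 = 0.1859
[CO3²⁻] = α₂ × DIC = 0.1859 × 2.21 = 0.4108 mmol/kg
Ksp = 10^(−6.16) = 6.918×10^-7
Ω = [Ca²⁺][CO3²⁻]/Ksp = (9.89×10^-3)(4.108×10^-4) / 6.918×10^-7 = 5.87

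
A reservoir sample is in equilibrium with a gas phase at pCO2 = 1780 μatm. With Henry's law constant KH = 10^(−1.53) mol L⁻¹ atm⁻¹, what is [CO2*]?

KH = 10^(−1.53) = 2.951×10^-2 mol L⁻¹ atm⁻¹
[CO2*] = KH · pCO2 = 2.951×10^-2 × 1780×10^-6 atm = 5.25×10^-5 mol/L

[CO2*] = 52.5 μmol/L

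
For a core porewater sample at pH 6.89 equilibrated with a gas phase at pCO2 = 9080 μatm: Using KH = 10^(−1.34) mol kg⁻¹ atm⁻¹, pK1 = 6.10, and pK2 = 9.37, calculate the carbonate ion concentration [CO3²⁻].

[CO3²⁻] = 8.47 μmol/kg

[CO2*] = KH · pCO2 = 10^(−1.34) × 9080×10^-6 = 4.150×10^-4 mol/kg
α₀ = 1/(1 + K1/[H⁺] + K1K2/[H⁺]²) = 1/(1 + 10^+0.79 + 10^-1.69) = 0.1392
DIC = [CO2*]/α₀ = 4.150×10^-4 / 0.1392 = 2.983 mmol/kg
[CO3²⁻] = α₂·DIC; α₂ = 0.002841, so [CO3²⁻] = 0.002841 × 2.983 = 0.00847 mmol/kg = 8.47 μmol/kg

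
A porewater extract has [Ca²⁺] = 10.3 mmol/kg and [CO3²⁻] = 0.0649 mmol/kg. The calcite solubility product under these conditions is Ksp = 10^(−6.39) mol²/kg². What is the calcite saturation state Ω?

Ω = 1.64

Ksp = 10^(−6.39) = 4.074×10^-7
Ω = [Ca²⁺][CO3²⁻]/Ksp = (10.3×10^-3)(0.0649×10^-3) / 4.074×10^-7 = 1.64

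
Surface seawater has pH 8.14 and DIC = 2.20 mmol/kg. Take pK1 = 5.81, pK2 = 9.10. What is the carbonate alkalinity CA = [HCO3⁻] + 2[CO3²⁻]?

CA = [HCO3⁻] + 2[CO3²⁻] = (α₁ + 2α₂)·DIC
At pH 8.14: [H⁺]/K1 = 10^-2.33 = 0.0046774, K2/[H⁺] = 10^-0.96 = 0.10965
α₁ = 1/(1 + 0.0046774 + 0.10965) = 1/1.1143 = 0.8974; α₂ = α₁·K2/[H⁺] = 0.09840
α₁ + 2α₂ = 1.0942
CA = 1.0942 × 2.20 = 2.41 mmol/kg

CA = 2.41 mmol/kg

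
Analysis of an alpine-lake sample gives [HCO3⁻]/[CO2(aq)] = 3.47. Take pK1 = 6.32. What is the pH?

pH = 6.86

From K1 = [H⁺][HCO3⁻]/[CO2(aq)]:  pH = pK1 + log₁₀([HCO3⁻]/[CO2(aq)])
log₁₀(3.47) = +0.540
pH = 6.32 + (+0.540) = 6.86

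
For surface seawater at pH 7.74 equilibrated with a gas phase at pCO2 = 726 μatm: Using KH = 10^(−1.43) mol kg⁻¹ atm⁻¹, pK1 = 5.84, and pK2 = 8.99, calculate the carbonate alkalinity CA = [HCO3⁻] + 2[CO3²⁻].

CA = 2.38 mmol/kg

[CO2*] = KH · pCO2 = 10^(−1.43) × 726×10^-6 = 2.697×10^-5 mol/kg
α₀ = 1/(1 + K1/[H⁺] + K1K2/[H⁺]²) = 1/(1 + 10^+1.90 + 10^+0.65) = 0.01178
DIC = [CO2*]/α₀ = 2.697×10^-5 / 0.01178 = 2.290 mmol/kg
CA = (α₁ + 2α₂)·DIC = (0.9356 + 2×0.05261) × 2.290 = 2.38 mmol/kg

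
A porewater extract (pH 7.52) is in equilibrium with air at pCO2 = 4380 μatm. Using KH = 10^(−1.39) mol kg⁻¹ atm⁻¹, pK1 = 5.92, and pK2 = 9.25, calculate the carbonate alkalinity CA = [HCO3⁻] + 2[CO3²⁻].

CA = 7.37 mmol/kg

[CO2*] = KH · pCO2 = 10^(−1.39) × 4380×10^-6 = 1.784×10^-4 mol/kg
α₀ = 1/(1 + K1/[H⁺] + K1K2/[H⁺]²) = 1/(1 + 10^+1.60 + 10^-0.13) = 0.02407
DIC = [CO2*]/α₀ = 1.784×10^-4 / 0.02407 = 7.414 mmol/kg
CA = (α₁ + 2α₂)·DIC = (0.9581 + 2×0.01784) × 7.414 = 7.37 mmol/kg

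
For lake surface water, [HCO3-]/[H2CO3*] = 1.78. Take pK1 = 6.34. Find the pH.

From K1 = [H⁺][HCO3-]/[H2CO3*]:  pH = pK1 + log₁₀([HCO3-]/[H2CO3*])
log₁₀(1.78) = +0.250
pH = 6.34 + (+0.250) = 6.59

pH = 6.59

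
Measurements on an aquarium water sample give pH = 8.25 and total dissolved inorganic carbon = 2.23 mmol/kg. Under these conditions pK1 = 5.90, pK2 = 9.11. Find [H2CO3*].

[CO2*] = 8.72 μmol/kg

α₀ = 1 / (1 + K1/[H⁺] + K1K2/[H⁺]²) = 1 / (1 + 10^+2.35 + 10^+1.49)
   = 1 / (1 + 223.87 + 30.903) = 1/255.78 = 0.003910
[CO2*] = α₀ × DIC = 0.003910 × 2.23 = 0.00872 mmol/kg = 8.72 μmol/kg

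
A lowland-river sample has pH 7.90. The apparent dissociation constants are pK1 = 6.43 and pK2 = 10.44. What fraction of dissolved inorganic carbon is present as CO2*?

α₀ = 1 / (1 + K1/[H⁺] + K1K2/[H⁺]²) = 1 / (1 + 10^+1.47 + 10^-1.07)
   = 1 / (1 + 29.512 + 0.085114) = 1/30.597 = 0.03268

α₀ = 0.0327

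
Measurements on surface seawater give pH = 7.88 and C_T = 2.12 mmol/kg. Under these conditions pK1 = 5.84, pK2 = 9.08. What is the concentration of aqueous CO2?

[CO2*] = 18.0 μmol/kg

α₀ = 1 / (1 + K1/[H⁺] + K1K2/[H⁺]²) = 1 / (1 + 10^+2.04 + 10^+0.84)
   = 1 / (1 + 109.65 + 6.9183) = 1/117.57 = 0.008506
[CO2*] = α₀ × DIC = 0.008506 × 2.12 = 0.0180 mmol/kg = 18.0 μmol/kg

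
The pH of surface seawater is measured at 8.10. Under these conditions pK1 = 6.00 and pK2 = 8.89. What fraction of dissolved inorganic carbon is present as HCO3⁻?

α₁ = 0.855

α₁ = 1 / (1 + [H⁺]/K1 + K2/[H⁺]) = 1 / (1 + 10^-2.10 + 10^-0.79)
   = 1 / (1 + 0.0079433 + 0.16218) = 1/1.1701 = 0.8546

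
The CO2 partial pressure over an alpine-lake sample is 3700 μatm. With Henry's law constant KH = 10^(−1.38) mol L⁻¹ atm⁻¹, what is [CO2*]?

[CO2*] = 154 μmol/L

KH = 10^(−1.38) = 4.169×10^-2 mol L⁻¹ atm⁻¹
[CO2*] = KH · pCO2 = 4.169×10^-2 × 3700×10^-6 atm = 1.54×10^-4 mol/L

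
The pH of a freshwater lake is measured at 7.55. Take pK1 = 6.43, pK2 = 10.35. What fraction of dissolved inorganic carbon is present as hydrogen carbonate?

α₁ = 1 / (1 + [H⁺]/K1 + K2/[H⁺]) = 1 / (1 + 10^-1.12 + 10^-2.80)
   = 1 / (1 + 0.075858 + 0.0015849) = 1/1.0774 = 0.9281

α₁ = 0.928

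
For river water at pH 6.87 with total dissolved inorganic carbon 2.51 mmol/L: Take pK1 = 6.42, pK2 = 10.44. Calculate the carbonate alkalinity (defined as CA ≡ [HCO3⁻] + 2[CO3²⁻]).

CA = [HCO3⁻] + 2[CO3²⁻] = (α₁ + 2α₂)·DIC
At pH 6.87: [H⁺]/K1 = 10^-0.45 = 0.35481, K2/[H⁺] = 10^-3.57 = 0.00026915
α₁ = 1/(1 + 0.35481 + 0.00026915) = 1/1.3551 = 0.7380; α₂ = α₁·K2/[H⁺] = 0.0001986
α₁ + 2α₂ = 0.7384
CA = 0.7384 × 2.51 = 1.85 mmol/L

CA = 1.85 mmol/L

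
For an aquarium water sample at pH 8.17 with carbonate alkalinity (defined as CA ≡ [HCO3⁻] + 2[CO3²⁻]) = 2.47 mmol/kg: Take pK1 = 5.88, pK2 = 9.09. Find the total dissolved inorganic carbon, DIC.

DIC = 2.24 mmol/kg

CA = [HCO3⁻] + 2[CO3²⁻] = (α₁ + 2α₂)·DIC
At pH 8.17: [H⁺]/K1 = 10^-2.29 = 0.0051286, K2/[H⁺] = 10^-0.92 = 0.12023
α₁ = 1/(1 + 0.0051286 + 0.12023) = 1/1.1254 = 0.8886; α₂ = α₁·K2/[H⁺] = 0.1068
α₁ + 2α₂ = 1.1023
DIC = CA / (α₁ + 2α₂) = 2.47 / 1.1023 = 2.24 mmol/kg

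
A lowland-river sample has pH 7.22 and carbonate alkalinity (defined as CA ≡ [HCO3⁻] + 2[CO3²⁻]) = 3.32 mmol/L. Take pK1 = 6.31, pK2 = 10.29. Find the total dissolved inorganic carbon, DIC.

CA = [HCO3⁻] + 2[CO3²⁻] = (α₁ + 2α₂)·DIC
At pH 7.22: [H⁺]/K1 = 10^-0.91 = 0.12303, K2/[H⁺] = 10^-3.07 = 0.00085114
α₁ = 1/(1 + 0.12303 + 0.00085114) = 1/1.1239 = 0.8898; α₂ = α₁·K2/[H⁺] = 0.0007573
α₁ + 2α₂ = 0.8913
DIC = CA / (α₁ + 2α₂) = 3.32 / 0.8913 = 3.72 mmol/L

DIC = 3.72 mmol/L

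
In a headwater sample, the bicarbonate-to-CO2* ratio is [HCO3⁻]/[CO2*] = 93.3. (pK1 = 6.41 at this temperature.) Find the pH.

pH = 8.38

From K1 = [H⁺][HCO3⁻]/[CO2*]:  pH = pK1 + log₁₀([HCO3⁻]/[CO2*])
log₁₀(93.3) = +1.970
pH = 6.41 + (+1.970) = 8.38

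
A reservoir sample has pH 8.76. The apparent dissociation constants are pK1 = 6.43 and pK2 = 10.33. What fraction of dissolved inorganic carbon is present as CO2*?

α₀ = 1 / (1 + K1/[H⁺] + K1K2/[H⁺]²) = 1 / (1 + 10^+2.33 + 10^+0.76)
   = 1 / (1 + 213.80 + 5.7544) = 1/220.55 = 0.004534

α₀ = 0.00453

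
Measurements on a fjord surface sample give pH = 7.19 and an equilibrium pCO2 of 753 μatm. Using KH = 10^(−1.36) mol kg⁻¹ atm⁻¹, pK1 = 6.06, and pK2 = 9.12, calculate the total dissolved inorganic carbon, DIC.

[CO2*] = KH · pCO2 = 10^(−1.36) × 753×10^-6 = 3.287×10^-5 mol/kg
α₀ = 1/(1 + K1/[H⁺] + K1K2/[H⁺]²) = 1/(1 + 10^+1.13 + 10^-0.80) = 0.06827
DIC = [CO2*]/α₀ = 3.287×10^-5 / 0.06827 = 0.481 mmol/kg

DIC = 0.481 mmol/kg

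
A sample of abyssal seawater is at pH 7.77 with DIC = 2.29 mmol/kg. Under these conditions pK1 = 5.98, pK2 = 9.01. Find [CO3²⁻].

[CO3²⁻] = 0.123 mmol/kg

α₂ = 1 / (1 + [H⁺]/K2 + [H⁺]²/(K1K2)) = 1 / (1 + 10^+1.24 + 10^-0.55)
   = 1 / (1 + 17.378 + 0.28184) = 1/18.660 = 0.05359
[CO3²⁻] = α₂ × DIC = 0.05359 × 2.29 = 0.123 mmol/kg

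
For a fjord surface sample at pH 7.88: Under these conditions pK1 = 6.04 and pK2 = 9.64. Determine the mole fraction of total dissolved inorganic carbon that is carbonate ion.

α₂ = 0.0168

α₂ = 1 / (1 + [H⁺]/K2 + [H⁺]²/(K1K2)) = 1 / (1 + 10^+1.76 + 10^-0.08)
   = 1 / (1 + 57.544 + 0.83176) = 1/59.376 = 0.01684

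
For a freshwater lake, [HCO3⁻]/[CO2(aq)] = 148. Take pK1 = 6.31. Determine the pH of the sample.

From K1 = [H⁺][HCO3⁻]/[CO2(aq)]:  pH = pK1 + log₁₀([HCO3⁻]/[CO2(aq)])
log₁₀(148) = +2.170
pH = 6.31 + (+2.170) = 8.48

pH = 8.48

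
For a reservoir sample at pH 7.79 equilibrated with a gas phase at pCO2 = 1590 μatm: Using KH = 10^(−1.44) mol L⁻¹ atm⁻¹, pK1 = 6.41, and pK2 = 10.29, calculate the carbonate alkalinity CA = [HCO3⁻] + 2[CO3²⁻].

CA = 1.39 mmol/L

[CO2*] = KH · pCO2 = 10^(−1.44) × 1590×10^-6 = 5.773×10^-5 mol/L
α₀ = 1/(1 + K1/[H⁺] + K1K2/[H⁺]²) = 1/(1 + 10^+1.38 + 10^-1.12) = 0.03990
DIC = [CO2*]/α₀ = 5.773×10^-5 / 0.03990 = 1.447 mmol/L
CA = (α₁ + 2α₂)·DIC = (0.9571 + 2×0.003027) × 1.447 = 1.39 mmol/L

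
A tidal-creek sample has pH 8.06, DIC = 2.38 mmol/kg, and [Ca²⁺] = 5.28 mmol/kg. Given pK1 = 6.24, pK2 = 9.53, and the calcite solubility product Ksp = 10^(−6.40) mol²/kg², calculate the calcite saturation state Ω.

α₂ = 1 / (1 + [H⁺]/K2 + [H⁺]²/(K1K2)) = 1 / (1 + 10^+1.47 + 10^-0.35)
   = 1 / (1 + 29.512 + 0.44668) = 1/30.959 = 0.03230
[CO3²⁻] = α₂ × DIC = 0.03230 × 2.38 = 0.07688 mmol/kg
Ksp = 10^(−6.40) = 3.981×10^-7
Ω = [Ca²⁺][CO3²⁻]/Ksp = (5.28×10^-3)(7.688×10^-5) / 3.981×10^-7 = 1.02

Ω = 1.02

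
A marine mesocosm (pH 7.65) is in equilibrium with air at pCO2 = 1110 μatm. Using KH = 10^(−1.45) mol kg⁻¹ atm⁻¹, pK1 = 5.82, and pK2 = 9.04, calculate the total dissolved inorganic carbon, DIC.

DIC = 2.81 mmol/kg

[CO2*] = KH · pCO2 = 10^(−1.45) × 1110×10^-6 = 3.938×10^-5 mol/kg
α₀ = 1/(1 + K1/[H⁺] + K1K2/[H⁺]²) = 1/(1 + 10^+1.83 + 10^+0.44) = 0.01401
DIC = [CO2*]/α₀ = 3.938×10^-5 / 0.01401 = 2.81 mmol/kg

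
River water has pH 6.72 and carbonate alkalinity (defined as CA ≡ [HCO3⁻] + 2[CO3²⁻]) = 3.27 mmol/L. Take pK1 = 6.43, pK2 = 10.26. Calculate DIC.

CA = [HCO3⁻] + 2[CO3²⁻] = (α₁ + 2α₂)·DIC
At pH 6.72: [H⁺]/K1 = 10^-0.29 = 0.51286, K2/[H⁺] = 10^-3.54 = 0.00028840
α₁ = 1/(1 + 0.51286 + 0.00028840) = 1/1.5131 = 0.6609; α₂ = α₁·K2/[H⁺] = 0.0001906
α₁ + 2α₂ = 0.6613
DIC = CA / (α₁ + 2α₂) = 3.27 / 0.6613 = 4.95 mmol/L

DIC = 4.95 mmol/L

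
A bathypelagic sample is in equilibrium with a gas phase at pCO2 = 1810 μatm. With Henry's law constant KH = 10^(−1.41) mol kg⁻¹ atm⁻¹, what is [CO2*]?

KH = 10^(−1.41) = 3.890×10^-2 mol kg⁻¹ atm⁻¹
[CO2*] = KH · pCO2 = 3.890×10^-2 × 1810×10^-6 atm = 7.04×10^-5 mol/kg

[CO2*] = 70.4 μmol/kg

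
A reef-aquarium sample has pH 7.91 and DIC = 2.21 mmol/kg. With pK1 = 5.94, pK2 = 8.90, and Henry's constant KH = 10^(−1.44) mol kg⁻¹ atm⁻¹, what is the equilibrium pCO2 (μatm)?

pCO2 = 586 μatm

α₀ = 1 / (1 + K1/[H⁺] + K1K2/[H⁺]²) = 1 / (1 + 10^+1.97 + 10^+0.98)
   = 1 / (1 + 93.325 + 9.5499) = 1/103.88 = 0.009627
[CO2*] = α₀ × DIC = 0.009627 × 2.21 = 0.02128 mmol/kg
pCO2 = [CO2*]/KH = 2.128×10^-5 / 3.631×10^-2 = 586 μatm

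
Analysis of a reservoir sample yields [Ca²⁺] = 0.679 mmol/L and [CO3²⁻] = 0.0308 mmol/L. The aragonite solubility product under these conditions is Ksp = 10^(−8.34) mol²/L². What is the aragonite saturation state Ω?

Ω = 4.58

Ksp = 10^(−8.34) = 4.571×10^-9
Ω = [Ca²⁺][CO3²⁻]/Ksp = (0.679×10^-3)(0.0308×10^-3) / 4.571×10^-9 = 4.58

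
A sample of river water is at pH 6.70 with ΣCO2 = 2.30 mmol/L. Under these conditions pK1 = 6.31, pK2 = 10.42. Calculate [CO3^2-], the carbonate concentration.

[CO3²⁻] = 0.311 μmol/L

α₂ = 1 / (1 + [H⁺]/K2 + [H⁺]²/(K1K2)) = 1 / (1 + 10^+3.72 + 10^+3.33)
   = 1 / (1 + 5248.1 + 2138.0) = 1/7387.0 = 0.0001354
[CO3²⁻] = α₂ × DIC = 0.0001354 × 2.30 = 0.000311 mmol/L = 0.311 μmol/L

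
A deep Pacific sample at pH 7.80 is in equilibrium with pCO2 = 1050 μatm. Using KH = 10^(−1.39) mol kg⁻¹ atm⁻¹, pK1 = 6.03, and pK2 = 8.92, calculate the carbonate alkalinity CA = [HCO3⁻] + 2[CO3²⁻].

[CO2*] = KH · pCO2 = 10^(−1.39) × 1050×10^-6 = 4.277×10^-5 mol/kg
α₀ = 1/(1 + K1/[H⁺] + K1K2/[H⁺]²) = 1/(1 + 10^+1.77 + 10^+0.65) = 0.01554
DIC = [CO2*]/α₀ = 4.277×10^-5 / 0.01554 = 2.753 mmol/kg
CA = (α₁ + 2α₂)·DIC = (0.9150 + 2×0.06941) × 2.753 = 2.90 mmol/kg

CA = 2.90 mmol/kg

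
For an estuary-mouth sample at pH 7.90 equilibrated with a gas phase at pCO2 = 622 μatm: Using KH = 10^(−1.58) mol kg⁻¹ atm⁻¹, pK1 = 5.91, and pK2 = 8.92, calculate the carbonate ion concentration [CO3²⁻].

[CO2*] = KH · pCO2 = 10^(−1.58) × 622×10^-6 = 1.636×10^-5 mol/kg
α₀ = 1/(1 + K1/[H⁺] + K1K2/[H⁺]²) = 1/(1 + 10^+1.99 + 10^+0.97) = 0.009254
DIC = [CO2*]/α₀ = 1.636×10^-5 / 0.009254 = 1.768 mmol/kg
[CO3²⁻] = α₂·DIC; α₂ = 0.08637, so [CO3²⁻] = 0.08637 × 1.768 = 0.153 mmol/kg

[CO3²⁻] = 0.153 mmol/kg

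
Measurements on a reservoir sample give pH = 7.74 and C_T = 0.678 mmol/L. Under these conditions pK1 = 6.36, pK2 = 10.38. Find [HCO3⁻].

α₁ = 1 / (1 + [H⁺]/K1 + K2/[H⁺]) = 1 / (1 + 10^-1.38 + 10^-2.64)
   = 1 / (1 + 0.041687 + 0.0022909) = 1/1.0440 = 0.9579
[HCO3⁻] = α₁ × DIC = 0.9579 × 0.678 = 0.649 mmol/L

[HCO3⁻] = 0.649 mmol/L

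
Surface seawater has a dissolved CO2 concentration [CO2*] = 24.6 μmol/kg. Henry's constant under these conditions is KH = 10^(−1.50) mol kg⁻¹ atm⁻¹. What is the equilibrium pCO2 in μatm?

KH = 10^(−1.50) = 3.162×10^-2 mol kg⁻¹ atm⁻¹
pCO2 = [CO2*]/KH = 24.6×10^-6 / 3.162×10^-2 = 7.78×10^-4 atm = 778 μatm

pCO2 = 778 μatm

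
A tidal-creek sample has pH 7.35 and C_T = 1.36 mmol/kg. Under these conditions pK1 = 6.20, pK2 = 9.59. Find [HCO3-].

α₁ = 1 / (1 + [H⁺]/K1 + K2/[H⁺]) = 1 / (1 + 10^-1.15 + 10^-2.24)
   = 1 / (1 + 0.070795 + 0.0057544) = 1/1.0765 = 0.9289
[HCO3⁻] = α₁ × DIC = 0.9289 × 1.36 = 1.26 mmol/kg

[HCO3⁻] = 1.26 mmol/kg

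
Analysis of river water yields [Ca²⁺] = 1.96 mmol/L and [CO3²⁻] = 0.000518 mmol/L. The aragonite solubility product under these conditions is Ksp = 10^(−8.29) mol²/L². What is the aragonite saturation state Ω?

Ω = 0.198

Ksp = 10^(−8.29) = 5.129×10^-9
Ω = [Ca²⁺][CO3²⁻]/Ksp = (1.96×10^-3)(0.000518×10^-3) / 5.129×10^-9 = 0.198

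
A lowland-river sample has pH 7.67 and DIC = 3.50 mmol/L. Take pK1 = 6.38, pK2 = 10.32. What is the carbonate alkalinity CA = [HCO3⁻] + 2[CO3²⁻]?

CA = [HCO3⁻] + 2[CO3²⁻] = (α₁ + 2α₂)·DIC
At pH 7.67: [H⁺]/K1 = 10^-1.29 = 0.051286, K2/[H⁺] = 10^-2.65 = 0.0022387
α₁ = 1/(1 + 0.051286 + 0.0022387) = 1/1.0535 = 0.9492; α₂ = α₁·K2/[H⁺] = 0.002125
α₁ + 2α₂ = 0.9534
CA = 0.9534 × 3.50 = 3.34 mmol/L

CA = 3.34 mmol/L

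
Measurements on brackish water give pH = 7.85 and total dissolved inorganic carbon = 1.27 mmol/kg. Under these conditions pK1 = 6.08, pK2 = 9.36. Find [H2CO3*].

[CO2*] = 0.0206 mmol/kg

α₀ = 1 / (1 + K1/[H⁺] + K1K2/[H⁺]²) = 1 / (1 + 10^+1.77 + 10^+0.26)
   = 1 / (1 + 58.884 + 1.8197) = 1/61.704 = 0.01621
[CO2*] = α₀ × DIC = 0.01621 × 1.27 = 0.0206 mmol/kg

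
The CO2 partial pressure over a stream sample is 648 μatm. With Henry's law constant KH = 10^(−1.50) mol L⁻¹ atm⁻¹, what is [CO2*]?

KH = 10^(−1.50) = 3.162×10^-2 mol L⁻¹ atm⁻¹
[CO2*] = KH · pCO2 = 3.162×10^-2 × 648×10^-6 atm = 2.05×10^-5 mol/L

[CO2*] = 20.5 μmol/L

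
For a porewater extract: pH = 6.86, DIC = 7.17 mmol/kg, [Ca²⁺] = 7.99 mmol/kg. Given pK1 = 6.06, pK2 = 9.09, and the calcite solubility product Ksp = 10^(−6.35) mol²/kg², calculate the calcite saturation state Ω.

α₂ = 1 / (1 + [H⁺]/K2 + [H⁺]²/(K1K2)) = 1 / (1 + 10^+2.23 + 10^+1.43)
   = 1 / (1 + 169.82 + 26.915) = 1/197.74 = 0.005057
[CO3²⁻] = α₂ × DIC = 0.005057 × 7.17 = 0.03626 mmol/kg
Ksp = 10^(−6.35) = 4.467×10^-7
Ω = [Ca²⁺][CO3²⁻]/Ksp = (7.99×10^-3)(3.626×10^-5) / 4.467×10^-7 = 0.649

Ω = 0.649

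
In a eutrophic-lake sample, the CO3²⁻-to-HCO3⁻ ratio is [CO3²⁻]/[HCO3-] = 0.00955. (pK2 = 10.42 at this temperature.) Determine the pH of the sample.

From K2 = [H⁺][CO3²⁻]/[HCO3-]:  pH = pK2 + log₁₀([CO3²⁻]/[HCO3-])
log₁₀(0.00955) = -2.020
pH = 10.42 + (-2.020) = 8.40

pH = 8.40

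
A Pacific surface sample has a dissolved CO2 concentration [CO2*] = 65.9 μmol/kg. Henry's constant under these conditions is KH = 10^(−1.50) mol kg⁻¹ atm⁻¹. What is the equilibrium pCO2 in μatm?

KH = 10^(−1.50) = 3.162×10^-2 mol kg⁻¹ atm⁻¹
pCO2 = [CO2*]/KH = 65.9×10^-6 / 3.162×10^-2 = 2.08×10^-3 atm = 2080 μatm

pCO2 = 2080 μatm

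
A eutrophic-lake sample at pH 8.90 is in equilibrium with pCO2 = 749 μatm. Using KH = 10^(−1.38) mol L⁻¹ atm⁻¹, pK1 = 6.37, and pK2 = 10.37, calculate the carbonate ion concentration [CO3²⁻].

[CO2*] = KH · pCO2 = 10^(−1.38) × 749×10^-6 = 3.122×10^-5 mol/L
α₀ = 1/(1 + K1/[H⁺] + K1K2/[H⁺]²) = 1/(1 + 10^+2.53 + 10^+1.06) = 0.002846
DIC = [CO2*]/α₀ = 3.122×10^-5 / 0.002846 = 10.97 mmol/L
[CO3²⁻] = α₂·DIC; α₂ = 0.03268, so [CO3²⁻] = 0.03268 × 10.97 = 0.358 mmol/L

[CO3²⁻] = 0.358 mmol/L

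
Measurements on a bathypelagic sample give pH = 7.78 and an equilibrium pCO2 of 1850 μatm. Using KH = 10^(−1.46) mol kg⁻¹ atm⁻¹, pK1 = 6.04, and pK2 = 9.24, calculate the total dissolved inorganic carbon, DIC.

[CO2*] = KH · pCO2 = 10^(−1.46) × 1850×10^-6 = 6.415×10^-5 mol/kg
α₀ = 1/(1 + K1/[H⁺] + K1K2/[H⁺]²) = 1/(1 + 10^+1.74 + 10^+0.28) = 0.01728
DIC = [CO2*]/α₀ = 6.415×10^-5 / 0.01728 = 3.71 mmol/kg

DIC = 3.71 mmol/kg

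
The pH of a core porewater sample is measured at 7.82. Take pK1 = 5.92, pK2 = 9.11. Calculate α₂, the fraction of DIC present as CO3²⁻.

α₂ = 0.0482

α₂ = 1 / (1 + [H⁺]/K2 + [H⁺]²/(K1K2)) = 1 / (1 + 10^+1.29 + 10^-0.61)
   = 1 / (1 + 19.498 + 0.24547) = 1/20.744 = 0.04821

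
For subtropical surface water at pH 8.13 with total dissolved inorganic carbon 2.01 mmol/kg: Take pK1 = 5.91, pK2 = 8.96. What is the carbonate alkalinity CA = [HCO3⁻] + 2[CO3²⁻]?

CA = 2.26 mmol/kg

CA = [HCO3⁻] + 2[CO3²⁻] = (α₁ + 2α₂)·DIC
At pH 8.13: [H⁺]/K1 = 10^-2.22 = 0.0060256, K2/[H⁺] = 10^-0.83 = 0.14791
α₁ = 1/(1 + 0.0060256 + 0.14791) = 1/1.1539 = 0.8666; α₂ = α₁·K2/[H⁺] = 0.1282
α₁ + 2α₂ = 1.1230
CA = 1.1230 × 2.01 = 2.26 mmol/kg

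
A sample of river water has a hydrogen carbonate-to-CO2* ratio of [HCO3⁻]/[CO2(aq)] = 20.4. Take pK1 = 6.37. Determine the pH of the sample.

pH = 7.68

From K1 = [H⁺][HCO3⁻]/[CO2(aq)]:  pH = pK1 + log₁₀([HCO3⁻]/[CO2(aq)])
log₁₀(20.4) = +1.310
pH = 6.37 + (+1.310) = 7.68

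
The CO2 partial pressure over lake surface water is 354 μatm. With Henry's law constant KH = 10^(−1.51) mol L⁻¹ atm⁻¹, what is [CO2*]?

[CO2*] = 10.9 μmol/L

KH = 10^(−1.51) = 3.090×10^-2 mol L⁻¹ atm⁻¹
[CO2*] = KH · pCO2 = 3.090×10^-2 × 354×10^-6 atm = 1.09×10^-5 mol/L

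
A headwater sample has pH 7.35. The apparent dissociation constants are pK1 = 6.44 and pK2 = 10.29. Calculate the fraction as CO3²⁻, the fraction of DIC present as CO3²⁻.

α₂ = 0.00102

α₂ = 1 / (1 + [H⁺]/K2 + [H⁺]²/(K1K2)) = 1 / (1 + 10^+2.94 + 10^+2.03)
   = 1 / (1 + 870.96 + 107.15) = 1/979.12 = 0.001021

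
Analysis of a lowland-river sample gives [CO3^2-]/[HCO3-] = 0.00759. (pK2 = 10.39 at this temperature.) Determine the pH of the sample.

From K2 = [H⁺][CO3^2-]/[HCO3-]:  pH = pK2 + log₁₀([CO3^2-]/[HCO3-])
log₁₀(0.00759) = -2.120
pH = 10.39 + (-2.120) = 8.27

pH = 8.27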